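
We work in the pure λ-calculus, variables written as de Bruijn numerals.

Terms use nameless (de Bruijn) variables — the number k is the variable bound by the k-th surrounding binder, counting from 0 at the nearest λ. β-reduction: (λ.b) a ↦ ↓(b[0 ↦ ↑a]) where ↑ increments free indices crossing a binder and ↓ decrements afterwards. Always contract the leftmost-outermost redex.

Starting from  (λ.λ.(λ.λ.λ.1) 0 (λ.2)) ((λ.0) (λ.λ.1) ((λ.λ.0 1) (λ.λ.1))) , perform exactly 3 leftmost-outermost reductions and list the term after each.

Answer: after 3 steps: λ.λ.λ.(λ.0) (λ.λ.1) ((λ.λ.0 1) (λ.λ.1))

Reduction:
  start: (λ.λ.(λ.λ.λ.1) 0 (λ.2)) ((λ.0) (λ.λ.1) ((λ.λ.0 1) (λ.λ.1)))
  [1] λ.(λ.λ.λ.1) 0 (λ.(λ.0) (λ.λ.1) ((λ.λ.0 1) (λ.λ.1)))
  [2] λ.(λ.λ.1) (λ.(λ.0) (λ.λ.1) ((λ.λ.0 1) (λ.λ.1)))
  [3] λ.λ.λ.(λ.0) (λ.λ.1) ((λ.λ.0 1) (λ.λ.1))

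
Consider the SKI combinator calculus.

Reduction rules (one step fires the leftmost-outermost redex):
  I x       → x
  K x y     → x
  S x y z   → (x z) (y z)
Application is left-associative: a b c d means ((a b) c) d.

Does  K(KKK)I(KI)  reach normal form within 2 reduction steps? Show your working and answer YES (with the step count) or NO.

Answer: YES — reaches normal form K(KI) in 2 ≤ 2 steps

Reduction:
  start: K(KKK)I(KI)
  step 1: KKK(KI)
  step 2: K(KI)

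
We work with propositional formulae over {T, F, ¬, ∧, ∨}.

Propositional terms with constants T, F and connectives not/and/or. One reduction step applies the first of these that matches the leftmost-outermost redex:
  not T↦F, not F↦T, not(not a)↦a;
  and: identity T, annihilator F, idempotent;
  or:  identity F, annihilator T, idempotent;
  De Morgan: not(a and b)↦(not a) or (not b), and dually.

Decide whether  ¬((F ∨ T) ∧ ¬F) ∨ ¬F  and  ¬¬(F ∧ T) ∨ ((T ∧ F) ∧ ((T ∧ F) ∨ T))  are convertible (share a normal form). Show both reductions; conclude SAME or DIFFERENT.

Term A:
  start: ¬((F ∨ T) ∧ ¬F) ∨ ¬F
  step 1: (¬(F ∨ T) ∨ ¬¬F) ∨ ¬F
  step 2: ((¬F ∧ ¬T) ∨ ¬¬F) ∨ ¬F
  step 3: ((T ∧ ¬T) ∨ ¬¬F) ∨ ¬F
  step 4: (¬T ∨ ¬¬F) ∨ ¬F
  step 5: (F ∨ ¬¬F) ∨ ¬F
  step 6: ¬¬F ∨ ¬F
  step 7: F ∨ ¬F
  step 8: ¬F
  step 9: T

Term B:
  start: ¬¬(F ∧ T) ∨ ((T ∧ F) ∧ ((T ∧ F) ∨ T))
  step 1: (F ∧ T) ∨ ((T ∧ F) ∧ ((T ∧ F) ∨ T))
  step 2: F ∨ ((T ∧ F) ∧ ((T ∧ F) ∨ T))
  step 3: (T ∧ F) ∧ ((T ∧ F) ∨ T)
  step 4: F ∧ ((T ∧ F) ∨ T)
  step 5: F

Answer: DIFFERENT — A ⇓ T, B ⇓ F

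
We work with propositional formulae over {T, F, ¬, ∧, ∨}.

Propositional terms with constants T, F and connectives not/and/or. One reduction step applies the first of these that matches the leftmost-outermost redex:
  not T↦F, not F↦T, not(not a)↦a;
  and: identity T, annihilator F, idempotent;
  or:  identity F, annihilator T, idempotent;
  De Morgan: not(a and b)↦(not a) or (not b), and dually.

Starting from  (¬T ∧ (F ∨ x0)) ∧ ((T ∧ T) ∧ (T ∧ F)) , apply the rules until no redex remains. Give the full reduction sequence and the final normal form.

Answer: normal form = F  (in 3 steps)

Reduction:
  start: (¬T ∧ (F ∨ x0)) ∧ ((T ∧ T) ∧ (T ∧ F))
  →1  (F ∧ (F ∨ x0)) ∧ ((T ∧ T) ∧ (T ∧ F))
  →2  F ∧ ((T ∧ T) ∧ (T ∧ F))
  →3  F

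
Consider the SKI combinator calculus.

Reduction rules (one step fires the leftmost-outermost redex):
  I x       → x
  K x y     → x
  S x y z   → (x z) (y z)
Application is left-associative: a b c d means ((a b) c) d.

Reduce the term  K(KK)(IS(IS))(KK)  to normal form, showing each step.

Answer: normal form = K  (in 2 steps)

Reduction:
  start: K(KK)(IS(IS))(KK)
  [1] KK(KK)
  [2] K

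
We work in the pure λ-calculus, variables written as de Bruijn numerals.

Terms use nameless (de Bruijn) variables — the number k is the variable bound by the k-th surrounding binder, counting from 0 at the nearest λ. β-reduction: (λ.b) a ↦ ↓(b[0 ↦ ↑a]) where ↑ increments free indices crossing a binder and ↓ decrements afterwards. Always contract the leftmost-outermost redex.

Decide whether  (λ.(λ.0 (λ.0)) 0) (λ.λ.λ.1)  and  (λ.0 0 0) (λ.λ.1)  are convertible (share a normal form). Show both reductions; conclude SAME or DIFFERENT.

Answer: SAME — A ⇓ λ.λ.1, B ⇓ λ.λ.1

Working:
Term A:
  start: (λ.(λ.0 (λ.0)) 0) (λ.λ.λ.1)
  [1] (λ.0 (λ.0)) (λ.λ.λ.1)
  [2] (λ.λ.λ.1) (λ.0)
  [3] λ.λ.1

Term B:
  start: (λ.0 0 0) (λ.λ.1)
  [1] (λ.λ.1) (λ.λ.1) (λ.λ.1)
  [2] (λ.λ.λ.1) (λ.λ.1)
  [3] λ.λ.1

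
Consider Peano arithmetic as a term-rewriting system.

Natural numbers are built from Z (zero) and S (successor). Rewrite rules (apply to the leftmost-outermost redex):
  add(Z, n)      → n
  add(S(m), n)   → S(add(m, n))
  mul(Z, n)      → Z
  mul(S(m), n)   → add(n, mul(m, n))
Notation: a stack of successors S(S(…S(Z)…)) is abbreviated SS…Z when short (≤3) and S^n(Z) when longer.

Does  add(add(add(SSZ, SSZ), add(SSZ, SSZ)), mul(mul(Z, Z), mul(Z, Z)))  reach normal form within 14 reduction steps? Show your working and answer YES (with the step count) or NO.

  start: add(add(add(SSZ, SSZ), add(SSZ, SSZ)), mul(mul(Z, Z), mul(Z, Z)))
  step 1: add(add(S(add(SZ, SSZ)), add(SSZ, SSZ)), mul(mul(Z, Z), mul(Z, Z)))
  step 2: add(S(add(add(SZ, SSZ), add(SSZ, SSZ))), mul(mul(Z, Z), mul(Z, Z)))
  step 3: S(add(add(add(SZ, SSZ), add(SSZ, SSZ)), mul(mul(Z, Z), mul(Z, Z))))
  step 4: S(add(add(S(add(Z, SSZ)), add(SSZ, SSZ)), mul(mul(Z, Z), mul(Z, Z))))
  step 5: S(add(S(add(add(Z, SSZ), add(SSZ, SSZ))), mul(mul(Z, Z), mul(Z, Z))))
  step 6: S(S(add(add(add(Z, SSZ), add(SSZ, SSZ)), mul(mul(Z, Z), mul(Z, Z)))))
  step 7: S(S(add(add(SSZ, add(SSZ, SSZ)), mul(mul(Z, Z), mul(Z, Z)))))
  step 8: S(S(add(S(add(SZ, add(SSZ, SSZ))), mul(mul(Z, Z), mul(Z, Z)))))
  step 9: S(S(S(add(add(SZ, add(SSZ, SSZ)), mul(mul(Z, Z), mul(Z, Z))))))
  step 10: S(S(S(add(S(add(Z, add(SSZ, SSZ))), mul(mul(Z, Z), mul(Z, Z))))))
  step 11: S(S(S(S(add(add(Z, add(SSZ, SSZ)), mul(mul(Z, Z), mul(Z, Z)))))))
  step 12: S(S(S(S(add(add(SSZ, SSZ), mul(mul(Z, Z), mul(Z, Z)))))))
  step 13: S(S(S(S(add(S(add(SZ, SSZ)), mul(mul(Z, Z), mul(Z, Z)))))))
  step 14: S(S(S(S(S(add(add(SZ, SSZ), mul(mul(Z, Z), mul(Z, Z))))))))

Answer: NO — after 14 steps the term is S(S(S(S(S(add(add(SZ, SSZ), mul(mul(Z, Z), mul(Z, Z)))))))), not yet normal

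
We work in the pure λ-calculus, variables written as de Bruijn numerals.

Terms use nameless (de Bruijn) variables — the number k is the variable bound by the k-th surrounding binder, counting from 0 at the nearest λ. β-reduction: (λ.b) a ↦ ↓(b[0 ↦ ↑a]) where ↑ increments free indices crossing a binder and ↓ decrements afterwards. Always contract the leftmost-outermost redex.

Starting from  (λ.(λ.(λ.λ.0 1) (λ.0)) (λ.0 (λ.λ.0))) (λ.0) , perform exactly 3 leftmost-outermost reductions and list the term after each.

  start: (λ.(λ.(λ.λ.0 1) (λ.0)) (λ.0 (λ.λ.0))) (λ.0)
  step 1: (λ.(λ.λ.0 1) (λ.0)) (λ.0 (λ.λ.0))
  step 2: (λ.λ.0 1) (λ.0)
  step 3: λ.0 (λ.0)

Answer: after 3 steps: λ.0 (λ.0)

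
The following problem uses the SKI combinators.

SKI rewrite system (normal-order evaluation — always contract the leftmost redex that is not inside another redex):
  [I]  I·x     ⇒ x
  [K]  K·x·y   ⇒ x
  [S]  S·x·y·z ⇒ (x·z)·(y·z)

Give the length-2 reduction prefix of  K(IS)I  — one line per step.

  start: K(IS)I
  [1] IS
  [2] S

Answer: after 2 steps: S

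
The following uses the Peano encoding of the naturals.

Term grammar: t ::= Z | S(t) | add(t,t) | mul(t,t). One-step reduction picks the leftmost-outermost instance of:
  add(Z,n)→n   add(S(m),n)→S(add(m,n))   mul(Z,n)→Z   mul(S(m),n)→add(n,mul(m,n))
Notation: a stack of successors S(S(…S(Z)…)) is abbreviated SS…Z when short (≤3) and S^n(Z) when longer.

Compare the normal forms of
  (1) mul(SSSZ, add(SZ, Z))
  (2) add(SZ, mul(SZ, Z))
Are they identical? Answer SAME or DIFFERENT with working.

Term A:
  start: mul(SSSZ, add(SZ, Z))
  step 1: add(add(SZ, Z), mul(SSZ, add(SZ, Z)))
  step 2: add(S(add(Z, Z)), mul(SSZ, add(SZ, Z)))
  step 3: S(add(add(Z, Z), mul(SSZ, add(SZ, Z))))
  step 4: S(add(Z, mul(SSZ, add(SZ, Z))))
  step 5: S(mul(SSZ, add(SZ, Z)))
  step 6: S(add(add(SZ, Z), mul(SZ, add(SZ, Z))))
  step 7: S(add(S(add(Z, Z)), mul(SZ, add(SZ, Z))))
  step 8: S(S(add(add(Z, Z), mul(SZ, add(SZ, Z)))))
  step 9: S(S(add(Z, mul(SZ, add(SZ, Z)))))
  step 10: S(S(mul(SZ, add(SZ, Z))))
  step 11: S(S(add(add(SZ, Z), mul(Z, add(SZ, Z)))))
  step 12: S(S(add(S(add(Z, Z)), mul(Z, add(SZ, Z)))))
  step 13: S(S(S(add(add(Z, Z), mul(Z, add(SZ, Z))))))
  step 14: S(S(S(add(Z, mul(Z, add(SZ, Z))))))
  step 15: S(S(S(mul(Z, add(SZ, Z)))))
  step 16: SSSZ

Term B:
  start: add(SZ, mul(SZ, Z))
  step 1: S(add(Z, mul(SZ, Z)))
  step 2: S(mul(SZ, Z))
  step 3: S(add(Z, mul(Z, Z)))
  step 4: S(mul(Z, Z))
  step 5: SZ

Answer: DIFFERENT — A ⇓ SSSZ, B ⇓ SZ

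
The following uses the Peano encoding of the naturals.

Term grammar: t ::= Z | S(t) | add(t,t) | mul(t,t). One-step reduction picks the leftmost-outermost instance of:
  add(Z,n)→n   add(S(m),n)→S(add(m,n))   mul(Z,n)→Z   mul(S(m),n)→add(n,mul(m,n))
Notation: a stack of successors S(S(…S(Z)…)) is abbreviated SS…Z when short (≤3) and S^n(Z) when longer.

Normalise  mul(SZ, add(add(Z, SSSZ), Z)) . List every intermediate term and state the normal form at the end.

  start: mul(SZ, add(add(Z, SSSZ), Z))
  →1  add(add(add(Z, SSSZ), Z), mul(Z, add(add(Z, SSSZ), Z)))
  →2  add(add(SSSZ, Z), mul(Z, add(add(Z, SSSZ), Z)))
  →3  add(S(add(SSZ, Z)), mul(Z, add(add(Z, SSSZ), Z)))
  →4  S(add(add(SSZ, Z), mul(Z, add(add(Z, SSSZ), Z))))
  →5  S(add(S(add(SZ, Z)), mul(Z, add(add(Z, SSSZ), Z))))
  →6  S(S(add(add(SZ, Z), mul(Z, add(add(Z, SSSZ), Z)))))
  →7  S(S(add(S(add(Z, Z)), mul(Z, add(add(Z, SSSZ), Z)))))
  →8  S(S(S(add(add(Z, Z), mul(Z, add(add(Z, SSSZ), Z))))))
  →9  S(S(S(add(Z, mul(Z, add(add(Z, SSSZ), Z))))))
  →10  S(S(S(mul(Z, add(add(Z, SSSZ), Z)))))
  →11  SSSZ

Answer: normal form = SSSZ  (in 11 steps)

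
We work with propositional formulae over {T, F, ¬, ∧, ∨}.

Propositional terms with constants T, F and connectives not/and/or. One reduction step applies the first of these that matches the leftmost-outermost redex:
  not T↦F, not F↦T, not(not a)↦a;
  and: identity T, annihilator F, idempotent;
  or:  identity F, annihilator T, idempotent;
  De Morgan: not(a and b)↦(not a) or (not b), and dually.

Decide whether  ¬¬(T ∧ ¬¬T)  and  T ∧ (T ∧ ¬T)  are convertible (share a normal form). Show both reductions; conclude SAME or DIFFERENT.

Term A:
  start: ¬¬(T ∧ ¬¬T)
  →1  T ∧ ¬¬T
  →2  ¬¬T
  →3  T

Term B:
  start: T ∧ (T ∧ ¬T)
  →1  T ∧ ¬T
  →2  ¬T
  →3  F

Answer: DIFFERENT — A ⇓ T, B ⇓ F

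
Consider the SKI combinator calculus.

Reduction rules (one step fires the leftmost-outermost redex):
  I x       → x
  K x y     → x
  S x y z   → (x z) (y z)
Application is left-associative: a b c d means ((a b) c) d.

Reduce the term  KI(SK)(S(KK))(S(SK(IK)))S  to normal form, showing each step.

Answer: normal form = K(S(SKK)S)  (in 5 steps)

Derivation:
  start: KI(SK)(S(KK))(S(SK(IK)))S
  [1] I(S(KK))(S(SK(IK)))S
  [2] S(KK)(S(SK(IK)))S
  [3] KKS(S(SK(IK))S)
  [4] K(S(SK(IK))S)
  [5] K(S(SKK)S)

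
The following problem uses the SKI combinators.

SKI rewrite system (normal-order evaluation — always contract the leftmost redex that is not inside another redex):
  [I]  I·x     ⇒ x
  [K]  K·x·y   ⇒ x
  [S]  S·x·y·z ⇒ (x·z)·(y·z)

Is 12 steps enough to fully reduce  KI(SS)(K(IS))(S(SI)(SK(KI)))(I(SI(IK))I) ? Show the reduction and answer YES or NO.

Answer: YES — reaches normal form S(KI) in 9 ≤ 12 steps

Reduction:
  start: KI(SS)(K(IS))(S(SI)(SK(KI)))(I(SI(IK))I)
  [1] I(K(IS))(S(SI)(SK(KI)))(I(SI(IK))I)
  [2] K(IS)(S(SI)(SK(KI)))(I(SI(IK))I)
  [3] IS(I(SI(IK))I)
  [4] S(I(SI(IK))I)
  [5] S(SI(IK)I)
  [6] S(II(IKI))
  [7] S(I(IKI))
  [8] S(IKI)
  [9] S(KI)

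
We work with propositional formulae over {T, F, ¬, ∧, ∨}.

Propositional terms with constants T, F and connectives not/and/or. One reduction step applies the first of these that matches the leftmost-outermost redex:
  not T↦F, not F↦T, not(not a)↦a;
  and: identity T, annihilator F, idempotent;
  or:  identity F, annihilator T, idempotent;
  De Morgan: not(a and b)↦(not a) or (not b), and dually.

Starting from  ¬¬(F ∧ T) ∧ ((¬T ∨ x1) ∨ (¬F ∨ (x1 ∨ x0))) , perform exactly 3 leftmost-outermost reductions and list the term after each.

  start: ¬¬(F ∧ T) ∧ ((¬T ∨ x1) ∨ (¬F ∨ (x1 ∨ x0)))
  step 1: (F ∧ T) ∧ ((¬T ∨ x1) ∨ (¬F ∨ (x1 ∨ x0)))
  step 2: F ∧ ((¬T ∨ x1) ∨ (¬F ∨ (x1 ∨ x0)))
  step 3: F

Answer: after 3 steps: F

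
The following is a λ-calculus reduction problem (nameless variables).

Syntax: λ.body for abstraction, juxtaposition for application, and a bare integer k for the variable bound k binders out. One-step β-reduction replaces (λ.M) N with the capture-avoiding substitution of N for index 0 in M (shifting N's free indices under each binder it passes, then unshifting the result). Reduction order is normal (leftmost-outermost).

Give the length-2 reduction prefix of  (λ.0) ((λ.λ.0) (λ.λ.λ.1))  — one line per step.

Answer: after 2 steps: λ.0

Derivation:
  start: (λ.0) ((λ.λ.0) (λ.λ.λ.1))
  [1] (λ.λ.0) (λ.λ.λ.1)
  [2] λ.0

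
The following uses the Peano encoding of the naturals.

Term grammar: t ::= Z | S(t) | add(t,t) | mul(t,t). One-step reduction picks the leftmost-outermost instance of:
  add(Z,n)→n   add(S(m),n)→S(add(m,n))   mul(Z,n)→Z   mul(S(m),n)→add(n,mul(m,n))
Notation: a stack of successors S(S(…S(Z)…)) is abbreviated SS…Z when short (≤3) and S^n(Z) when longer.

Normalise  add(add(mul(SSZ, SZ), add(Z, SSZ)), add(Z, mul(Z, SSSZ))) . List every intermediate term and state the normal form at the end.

  start: add(add(mul(SSZ, SZ), add(Z, SSZ)), add(Z, mul(Z, SSSZ)))
  step 1: add(add(add(SZ, mul(SZ, SZ)), add(Z, SSZ)), add(Z, mul(Z, SSSZ)))
  step 2: add(add(S(add(Z, mul(SZ, SZ))), add(Z, SSZ)), add(Z, mul(Z, SSSZ)))
  step 3: add(S(add(add(Z, mul(SZ, SZ)), add(Z, SSZ))), add(Z, mul(Z, SSSZ)))
  step 4: S(add(add(add(Z, mul(SZ, SZ)), add(Z, SSZ)), add(Z, mul(Z, SSSZ))))
  step 5: S(add(add(mul(SZ, SZ), add(Z, SSZ)), add(Z, mul(Z, SSSZ))))
  step 6: S(add(add(add(SZ, mul(Z, SZ)), add(Z, SSZ)), add(Z, mul(Z, SSSZ))))
  step 7: S(add(add(S(add(Z, mul(Z, SZ))), add(Z, SSZ)), add(Z, mul(Z, SSSZ))))
  step 8: S(add(S(add(add(Z, mul(Z, SZ)), add(Z, SSZ))), add(Z, mul(Z, SSSZ))))
  step 9: S(S(add(add(add(Z, mul(Z, SZ)), add(Z, SSZ)), add(Z, mul(Z, SSSZ)))))
  step 10: S(S(add(add(mul(Z, SZ), add(Z, SSZ)), add(Z, mul(Z, SSSZ)))))
  step 11: S(S(add(add(Z, add(Z, SSZ)), add(Z, mul(Z, SSSZ)))))
  step 12: S(S(add(add(Z, SSZ), add(Z, mul(Z, SSSZ)))))
  step 13: S(S(add(SSZ, add(Z, mul(Z, SSSZ)))))
  step 14: S(S(S(add(SZ, add(Z, mul(Z, SSSZ))))))
  step 15: S(S(S(S(add(Z, add(Z, mul(Z, SSSZ)))))))
  step 16: S(S(S(S(add(Z, mul(Z, SSSZ))))))
  step 17: S(S(S(S(mul(Z, SSSZ)))))
  step 18: S^4(Z)

Answer: normal form = S^4(Z)  (in 18 steps)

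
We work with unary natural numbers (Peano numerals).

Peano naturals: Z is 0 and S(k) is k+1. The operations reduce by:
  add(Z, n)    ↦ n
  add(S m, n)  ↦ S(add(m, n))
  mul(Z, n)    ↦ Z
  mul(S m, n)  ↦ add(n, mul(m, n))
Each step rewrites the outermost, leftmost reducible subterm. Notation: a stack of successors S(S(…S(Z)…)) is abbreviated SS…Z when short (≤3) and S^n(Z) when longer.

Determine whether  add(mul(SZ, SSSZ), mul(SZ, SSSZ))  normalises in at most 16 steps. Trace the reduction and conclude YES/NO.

  start: add(mul(SZ, SSSZ), mul(SZ, SSSZ))
  [1] add(add(SSSZ, mul(Z, SSSZ)), mul(SZ, SSSZ))
  [2] add(S(add(SSZ, mul(Z, SSSZ))), mul(SZ, SSSZ))
  [3] S(add(add(SSZ, mul(Z, SSSZ)), mul(SZ, SSSZ)))
  [4] S(add(S(add(SZ, mul(Z, SSSZ))), mul(SZ, SSSZ)))
  [5] S(S(add(add(SZ, mul(Z, SSSZ)), mul(SZ, SSSZ))))
  [6] S(S(add(S(add(Z, mul(Z, SSSZ))), mul(SZ, SSSZ))))
  [7] S(S(S(add(add(Z, mul(Z, SSSZ)), mul(SZ, SSSZ)))))
  [8] S(S(S(add(mul(Z, SSSZ), mul(SZ, SSSZ)))))
  [9] S(S(S(add(Z, mul(SZ, SSSZ)))))
  [10] S(S(S(mul(SZ, SSSZ))))
  [11] S(S(S(add(SSSZ, mul(Z, SSSZ)))))
  [12] S(S(S(S(add(SSZ, mul(Z, SSSZ))))))
  [13] S(S(S(S(S(add(SZ, mul(Z, SSSZ)))))))
  [14] S(S(S(S(S(S(add(Z, mul(Z, SSSZ))))))))
  [15] S(S(S(S(S(S(mul(Z, SSSZ)))))))
  [16] S^6(Z)

Answer: YES — reaches normal form S^6(Z) in 16 ≤ 16 steps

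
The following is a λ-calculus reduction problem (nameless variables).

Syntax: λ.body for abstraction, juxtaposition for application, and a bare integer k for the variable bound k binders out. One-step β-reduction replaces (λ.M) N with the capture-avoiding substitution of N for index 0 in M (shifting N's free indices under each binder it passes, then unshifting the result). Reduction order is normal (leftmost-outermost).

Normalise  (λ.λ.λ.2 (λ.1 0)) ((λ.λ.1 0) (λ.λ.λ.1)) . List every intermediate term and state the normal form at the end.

  start: (λ.λ.λ.2 (λ.1 0)) ((λ.λ.1 0) (λ.λ.λ.1))
  step 1: λ.λ.(λ.λ.1 0) (λ.λ.λ.1) (λ.1 0)
  step 2: λ.λ.(λ.(λ.λ.λ.1) 0) (λ.1 0)
  step 3: λ.λ.(λ.λ.λ.1) (λ.1 0)
  step 4: λ.λ.λ.λ.1

Answer: normal form = λ.λ.λ.λ.1  (in 4 steps)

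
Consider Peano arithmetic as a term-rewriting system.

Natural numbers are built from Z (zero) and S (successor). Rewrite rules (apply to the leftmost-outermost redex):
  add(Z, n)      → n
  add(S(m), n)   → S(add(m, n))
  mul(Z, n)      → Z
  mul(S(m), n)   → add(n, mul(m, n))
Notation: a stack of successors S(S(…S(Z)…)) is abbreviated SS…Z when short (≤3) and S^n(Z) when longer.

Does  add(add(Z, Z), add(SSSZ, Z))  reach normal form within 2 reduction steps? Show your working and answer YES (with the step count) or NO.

  start: add(add(Z, Z), add(SSSZ, Z))
  step 1: add(Z, add(SSSZ, Z))
  step 2: add(SSSZ, Z)

Answer: NO — after 2 steps the term is add(SSSZ, Z), not yet normal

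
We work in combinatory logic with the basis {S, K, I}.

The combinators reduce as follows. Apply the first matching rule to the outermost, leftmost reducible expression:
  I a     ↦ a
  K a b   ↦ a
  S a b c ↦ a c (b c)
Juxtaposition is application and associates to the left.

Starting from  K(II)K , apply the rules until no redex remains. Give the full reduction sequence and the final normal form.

  start: K(II)K
  [1] II
  [2] I

Answer: normal form = I  (in 2 steps)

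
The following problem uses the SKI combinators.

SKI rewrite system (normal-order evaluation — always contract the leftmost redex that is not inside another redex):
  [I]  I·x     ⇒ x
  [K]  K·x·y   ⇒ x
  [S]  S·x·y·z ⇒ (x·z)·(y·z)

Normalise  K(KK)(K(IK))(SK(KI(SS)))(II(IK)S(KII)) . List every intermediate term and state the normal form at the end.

Answer: normal form = KS  (in 6 steps)

Derivation:
  start: K(KK)(K(IK))(SK(KI(SS)))(II(IK)S(KII))
  step 1: KK(SK(KI(SS)))(II(IK)S(KII))
  step 2: K(II(IK)S(KII))
  step 3: K(I(IK)S(KII))
  step 4: K(IKS(KII))
  step 5: K(KS(KII))
  step 6: KS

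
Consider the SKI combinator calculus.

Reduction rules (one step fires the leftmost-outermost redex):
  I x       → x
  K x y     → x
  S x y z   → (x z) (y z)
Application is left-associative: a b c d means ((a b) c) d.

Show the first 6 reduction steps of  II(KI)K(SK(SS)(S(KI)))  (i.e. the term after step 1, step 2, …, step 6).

Answer: after 6 steps: S(KI)

Reduction:
  start: II(KI)K(SK(SS)(S(KI)))
  →1  I(KI)K(SK(SS)(S(KI)))
  →2  KIK(SK(SS)(S(KI)))
  →3  I(SK(SS)(S(KI)))
  →4  SK(SS)(S(KI))
  →5  K(S(KI))(SS(S(KI)))
  →6  S(KI)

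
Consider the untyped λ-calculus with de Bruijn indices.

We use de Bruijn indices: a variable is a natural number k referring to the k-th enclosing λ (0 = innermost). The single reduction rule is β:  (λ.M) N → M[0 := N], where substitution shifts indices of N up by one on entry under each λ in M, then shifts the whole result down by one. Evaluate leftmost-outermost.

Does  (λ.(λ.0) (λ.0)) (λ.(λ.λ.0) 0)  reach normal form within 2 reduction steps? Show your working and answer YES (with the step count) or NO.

Answer: YES — reaches normal form λ.0 in 2 ≤ 2 steps

Reduction:
  start: (λ.(λ.0) (λ.0)) (λ.(λ.λ.0) 0)
  →1  (λ.0) (λ.0)
  →2  λ.0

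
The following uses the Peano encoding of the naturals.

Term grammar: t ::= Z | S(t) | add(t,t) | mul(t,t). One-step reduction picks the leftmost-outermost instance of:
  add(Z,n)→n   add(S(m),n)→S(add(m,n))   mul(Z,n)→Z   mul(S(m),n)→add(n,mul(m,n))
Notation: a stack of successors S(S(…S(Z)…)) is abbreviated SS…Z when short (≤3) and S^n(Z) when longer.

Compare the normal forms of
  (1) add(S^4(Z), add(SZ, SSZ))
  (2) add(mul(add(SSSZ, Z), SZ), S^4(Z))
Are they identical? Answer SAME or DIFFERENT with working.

Answer: SAME — A ⇓ S^7(Z), B ⇓ S^7(Z)

Working:
Term A:
  start: add(S^4(Z), add(SZ, SSZ))
  →1  S(add(SSSZ, add(SZ, SSZ)))
  →2  S(S(add(SSZ, add(SZ, SSZ))))
  →3  S(S(S(add(SZ, add(SZ, SSZ)))))
  →4  S(S(S(S(add(Z, add(SZ, SSZ))))))
  →5  S(S(S(S(add(SZ, SSZ)))))
  →6  S(S(S(S(S(add(Z, SSZ))))))
  →7  S^7(Z)

Term B:
  start: add(mul(add(SSSZ, Z), SZ), S^4(Z))
  →1  add(mul(S(add(SSZ, Z)), SZ), S^4(Z))
  →2  add(add(SZ, mul(add(SSZ, Z), SZ)), S^4(Z))
  →3  add(S(add(Z, mul(add(SSZ, Z), SZ))), S^4(Z))
  →4  S(add(add(Z, mul(add(SSZ, Z), SZ)), S^4(Z)))
  →5  S(add(mul(add(SSZ, Z), SZ), S^4(Z)))
  →6  S(add(mul(S(add(SZ, Z)), SZ), S^4(Z)))
  →7  S(add(add(SZ, mul(add(SZ, Z), SZ)), S^4(Z)))
  →8  S(add(S(add(Z, mul(add(SZ, Z), SZ))), S^4(Z)))
  →9  S(S(add(add(Z, mul(add(SZ, Z), SZ)), S^4(Z))))
  →10  S(S(add(mul(add(SZ, Z), SZ), S^4(Z))))
  →11  S(S(add(mul(S(add(Z, Z)), SZ), S^4(Z))))
  →12  S(S(add(add(SZ, mul(add(Z, Z), SZ)), S^4(Z))))
  →13  S(S(add(S(add(Z, mul(add(Z, Z), SZ))), S^4(Z))))
  →14  S(S(S(add(add(Z, mul(add(Z, Z), SZ)), S^4(Z)))))
  →15  S(S(S(add(mul(add(Z, Z), SZ), S^4(Z)))))
  →16  S(S(S(add(mul(Z, SZ), S^4(Z)))))
  →17  S(S(S(add(Z, S^4(Z)))))
  →18  S^7(Z)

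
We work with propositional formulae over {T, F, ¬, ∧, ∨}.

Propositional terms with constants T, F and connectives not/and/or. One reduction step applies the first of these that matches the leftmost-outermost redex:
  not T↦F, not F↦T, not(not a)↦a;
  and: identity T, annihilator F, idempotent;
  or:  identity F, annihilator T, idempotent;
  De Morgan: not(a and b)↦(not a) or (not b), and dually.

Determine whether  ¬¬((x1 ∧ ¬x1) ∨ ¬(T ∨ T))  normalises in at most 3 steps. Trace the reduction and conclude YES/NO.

Answer: NO — after 3 steps the term is (x1 ∧ ¬x1) ∨ ¬T, not yet normal

Derivation:
  start: ¬¬((x1 ∧ ¬x1) ∨ ¬(T ∨ T))
  [1] (x1 ∧ ¬x1) ∨ ¬(T ∨ T)
  [2] (x1 ∧ ¬x1) ∨ (¬T ∧ ¬T)
  [3] (x1 ∧ ¬x1) ∨ ¬T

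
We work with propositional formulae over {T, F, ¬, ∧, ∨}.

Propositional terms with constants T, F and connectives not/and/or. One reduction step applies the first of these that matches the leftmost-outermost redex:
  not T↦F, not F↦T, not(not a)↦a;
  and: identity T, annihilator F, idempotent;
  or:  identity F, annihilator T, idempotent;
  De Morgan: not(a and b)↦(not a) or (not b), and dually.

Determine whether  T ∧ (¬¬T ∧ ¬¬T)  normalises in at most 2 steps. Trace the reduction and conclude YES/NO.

  start: T ∧ (¬¬T ∧ ¬¬T)
  [1] ¬¬T ∧ ¬¬T
  [2] ¬¬T

Answer: NO — after 2 steps the term is ¬¬T, not yet normal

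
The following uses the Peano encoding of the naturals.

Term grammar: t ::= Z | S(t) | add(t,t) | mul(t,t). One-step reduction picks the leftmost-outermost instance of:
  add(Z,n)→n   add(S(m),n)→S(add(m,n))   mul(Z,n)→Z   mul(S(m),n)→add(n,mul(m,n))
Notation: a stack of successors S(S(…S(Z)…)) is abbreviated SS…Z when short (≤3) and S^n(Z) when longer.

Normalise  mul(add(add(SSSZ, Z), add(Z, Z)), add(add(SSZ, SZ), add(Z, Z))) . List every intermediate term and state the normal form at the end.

Answer: normal form = S^9(Z)  (in 49 steps)

Derivation:
  start: mul(add(add(SSSZ, Z), add(Z, Z)), add(add(SSZ, SZ), add(Z, Z)))
  [1] mul(add(S(add(SSZ, Z)), add(Z, Z)), add(add(SSZ, SZ), add(Z, Z)))
  [2] mul(S(add(add(SSZ, Z), add(Z, Z))), add(add(SSZ, SZ), add(Z, Z)))
  [3] add(add(add(SSZ, SZ), add(Z, Z)), mul(add(add(SSZ, Z), add(Z, Z)), add(add(SSZ, SZ), add(Z, Z))))
  [4] add(add(S(add(SZ, SZ)), add(Z, Z)), mul(add(add(SSZ, Z), add(Z, Z)), add(add(SSZ, SZ), add(Z, Z))))
  [5] add(S(add(add(SZ, SZ), add(Z, Z))), mul(add(add(SSZ, Z), add(Z, Z)), add(add(SSZ, SZ), add(Z, Z))))
  [6] S(add(add(add(SZ, SZ), add(Z, Z)), mul(add(add(SSZ, Z), add(Z, Z)), add(add(SSZ, SZ), add(Z, Z)))))
  [7] S(add(add(S(add(Z, SZ)), add(Z, Z)), mul(add(add(SSZ, Z), add(Z, Z)), add(add(SSZ, SZ), add(Z, Z)))))
  [8] S(add(S(add(add(Z, SZ), add(Z, Z))), mul(add(add(SSZ, Z), add(Z, Z)), add(add(SSZ, SZ), add(Z, Z)))))
  [9] S(S(add(add(add(Z, SZ), add(Z, Z)), mul(add(add(SSZ, Z), add(Z, Z)), add(add(SSZ, SZ), add(Z, Z))))))
  [10] S(S(add(add(SZ, add(Z, Z)), mul(add(add(SSZ, Z), add(Z, Z)), add(add(SSZ, SZ), add(Z, Z))))))
  [11] S(S(add(S(add(Z, add(Z, Z))), mul(add(add(SSZ, Z), add(Z, Z)), add(add(SSZ, SZ), add(Z, Z))))))
  [12] S(S(S(add(add(Z, add(Z, Z)), mul(add(add(SSZ, Z), add(Z, Z)), add(add(SSZ, SZ), add(Z, Z)))))))
  [13] S(S(S(add(add(Z, Z), mul(add(add(SSZ, Z), add(Z, Z)), add(add(SSZ, SZ), add(Z, Z)))))))
  [14] S(S(S(add(Z, mul(add(add(SSZ, Z), add(Z, Z)), add(add(SSZ, SZ), add(Z, Z)))))))
  [15] S(S(S(mul(add(add(SSZ, Z), add(Z, Z)), add(add(SSZ, SZ), add(Z, Z))))))
  [16] S(S(S(mul(add(S(add(SZ, Z)), add(Z, Z)), add(add(SSZ, SZ), add(Z, Z))))))
  [17] S(S(S(mul(S(add(add(SZ, Z), add(Z, Z))), add(add(SSZ, SZ), add(Z, Z))))))
  [18] S(S(S(add(add(add(SSZ, SZ), add(Z, Z)), mul(add(add(SZ, Z), add(Z, Z)), add(add(SSZ, SZ), add(Z, Z)))))))
  [19] S(S(S(add(add(S(add(SZ, SZ)), add(Z, Z)), mul(add(add(SZ, Z), add(Z, Z)), add(add(SSZ, SZ), add(Z, Z)))))))
  [20] S(S(S(add(S(add(add(SZ, SZ), add(Z, Z))), mul(add(add(SZ, Z), add(Z, Z)), add(add(SSZ, SZ), add(Z, Z)))))))
  [21] S(S(S(S(add(add(add(SZ, SZ), add(Z, Z)), mul(add(add(SZ, Z), add(Z, Z)), add(add(SSZ, SZ), add(Z, Z))))))))
  [22] S(S(S(S(add(add(S(add(Z, SZ)), add(Z, Z)), mul(add(add(SZ, Z), add(Z, Z)), add(add(SSZ, SZ), add(Z, Z))))))))
  [23] S(S(S(S(add(S(add(add(Z, SZ), add(Z, Z))), mul(add(add(SZ, Z), add(Z, Z)), add(add(SSZ, SZ), add(Z, Z))))))))
  [24] S(S(S(S(S(add(add(add(Z, SZ), add(Z, Z)), mul(add(add(SZ, Z), add(Z, Z)), add(add(SSZ, SZ), add(Z, Z)))))))))
  [25] S(S(S(S(S(add(add(SZ, add(Z, Z)), mul(add(add(SZ, Z), add(Z, Z)), add(add(SSZ, SZ), add(Z, Z)))))))))
  [26] S(S(S(S(S(add(S(add(Z, add(Z, Z))), mul(add(add(SZ, Z), add(Z, Z)), add(add(SSZ, SZ), add(Z, Z)))))))))
  [27] S(S(S(S(S(S(add(add(Z, add(Z, Z)), mul(add(add(SZ, Z), add(Z, Z)), add(add(SSZ, SZ), add(Z, Z))))))))))
  [28] S(S(S(S(S(S(add(add(Z, Z), mul(add(add(SZ, Z), add(Z, Z)), add(add(SSZ, SZ), add(Z, Z))))))))))
  [29] S(S(S(S(S(S(add(Z, mul(add(add(SZ, Z), add(Z, Z)), add(add(SSZ, SZ), add(Z, Z))))))))))
  [30] S(S(S(S(S(S(mul(add(add(SZ, Z), add(Z, Z)), add(add(SSZ, SZ), add(Z, Z)))))))))
  [31] S(S(S(S(S(S(mul(add(S(add(Z, Z)), add(Z, Z)), add(add(SSZ, SZ), add(Z, Z)))))))))
  [32] S(S(S(S(S(S(mul(S(add(add(Z, Z), add(Z, Z))), add(add(SSZ, SZ), add(Z, Z)))))))))
  [33] S(S(S(S(S(S(add(add(add(SSZ, SZ), add(Z, Z)), mul(add(add(Z, Z), add(Z, Z)), add(add(SSZ, SZ), add(Z, Z))))))))))
  [34] S(S(S(S(S(S(add(add(S(add(SZ, SZ)), add(Z, Z)), mul(add(add(Z, Z), add(Z, Z)), add(add(SSZ, SZ), add(Z, Z))))))))))
  [35] S(S(S(S(S(S(add(S(add(add(SZ, SZ), add(Z, Z))), mul(add(add(Z, Z), add(Z, Z)), add(add(SSZ, SZ), add(Z, Z))))))))))
  [36] S(S(S(S(S(S(S(add(add(add(SZ, SZ), add(Z, Z)), mul(add(add(Z, Z), add(Z, Z)), add(add(SSZ, SZ), add(Z, Z)))))))))))
  [37] S(S(S(S(S(S(S(add(add(S(add(Z, SZ)), add(Z, Z)), mul(add(add(Z, Z), add(Z, Z)), add(add(SSZ, SZ), add(Z, Z)))))))))))
  [38] S(S(S(S(S(S(S(add(S(add(add(Z, SZ), add(Z, Z))), mul(add(add(Z, Z), add(Z, Z)), add(add(SSZ, SZ), add(Z, Z)))))))))))
  [39] S(S(S(S(S(S(S(S(add(add(add(Z, SZ), add(Z, Z)), mul(add(add(Z, Z), add(Z, Z)), add(add(SSZ, SZ), add(Z, Z))))))))))))
  [40] S(S(S(S(S(S(S(S(add(add(SZ, add(Z, Z)), mul(add(add(Z, Z), add(Z, Z)), add(add(SSZ, SZ), add(Z, Z))))))))))))
  [41] S(S(S(S(S(S(S(S(add(S(add(Z, add(Z, Z))), mul(add(add(Z, Z), add(Z, Z)), add(add(SSZ, SZ), add(Z, Z))))))))))))
  [42] S(S(S(S(S(S(S(S(S(add(add(Z, add(Z, Z)), mul(add(add(Z, Z), add(Z, Z)), add(add(SSZ, SZ), add(Z, Z)))))))))))))
  [43] S(S(S(S(S(S(S(S(S(add(add(Z, Z), mul(add(add(Z, Z), add(Z, Z)), add(add(SSZ, SZ), add(Z, Z)))))))))))))
  [44] S(S(S(S(S(S(S(S(S(add(Z, mul(add(add(Z, Z), add(Z, Z)), add(add(SSZ, SZ), add(Z, Z)))))))))))))
  [45] S(S(S(S(S(S(S(S(S(mul(add(add(Z, Z), add(Z, Z)), add(add(SSZ, SZ), add(Z, Z))))))))))))
  [46] S(S(S(S(S(S(S(S(S(mul(add(Z, add(Z, Z)), add(add(SSZ, SZ), add(Z, Z))))))))))))
  [47] S(S(S(S(S(S(S(S(S(mul(add(Z, Z), add(add(SSZ, SZ), add(Z, Z))))))))))))
  [48] S(S(S(S(S(S(S(S(S(mul(Z, add(add(SSZ, SZ), add(Z, Z))))))))))))
  [49] S^9(Z)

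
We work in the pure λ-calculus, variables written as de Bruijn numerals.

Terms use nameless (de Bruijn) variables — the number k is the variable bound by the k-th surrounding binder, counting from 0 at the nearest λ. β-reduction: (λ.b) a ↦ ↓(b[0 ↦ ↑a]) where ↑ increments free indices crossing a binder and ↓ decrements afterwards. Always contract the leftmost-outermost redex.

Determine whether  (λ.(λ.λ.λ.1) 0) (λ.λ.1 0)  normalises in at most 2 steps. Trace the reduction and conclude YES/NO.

Answer: YES — reaches normal form λ.λ.1 in 2 ≤ 2 steps

Derivation:
  start: (λ.(λ.λ.λ.1) 0) (λ.λ.1 0)
  step 1: (λ.λ.λ.1) (λ.λ.1 0)
  step 2: λ.λ.1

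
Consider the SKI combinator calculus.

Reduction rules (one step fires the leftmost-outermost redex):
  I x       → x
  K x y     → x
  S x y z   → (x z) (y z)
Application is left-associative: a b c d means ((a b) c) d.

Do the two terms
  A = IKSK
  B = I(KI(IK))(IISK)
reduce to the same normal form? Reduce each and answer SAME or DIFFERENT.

Answer: DIFFERENT — A ⇓ S, B ⇓ SK

Derivation:
Term A:
  start: IKSK
  step 1: KSK
  step 2: S

Term B:
  start: I(KI(IK))(IISK)
  step 1: KI(IK)(IISK)
  step 2: I(IISK)
  step 3: IISK
  step 4: ISK
  step 5: SK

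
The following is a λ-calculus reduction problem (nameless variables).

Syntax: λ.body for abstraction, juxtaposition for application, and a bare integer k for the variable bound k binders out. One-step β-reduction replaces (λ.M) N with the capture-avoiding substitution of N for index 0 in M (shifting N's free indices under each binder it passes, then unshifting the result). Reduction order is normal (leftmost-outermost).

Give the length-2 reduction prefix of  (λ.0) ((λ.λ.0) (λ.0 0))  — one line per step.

Answer: after 2 steps: λ.0

Working:
  start: (λ.0) ((λ.λ.0) (λ.0 0))
  step 1: (λ.λ.0) (λ.0 0)
  step 2: λ.0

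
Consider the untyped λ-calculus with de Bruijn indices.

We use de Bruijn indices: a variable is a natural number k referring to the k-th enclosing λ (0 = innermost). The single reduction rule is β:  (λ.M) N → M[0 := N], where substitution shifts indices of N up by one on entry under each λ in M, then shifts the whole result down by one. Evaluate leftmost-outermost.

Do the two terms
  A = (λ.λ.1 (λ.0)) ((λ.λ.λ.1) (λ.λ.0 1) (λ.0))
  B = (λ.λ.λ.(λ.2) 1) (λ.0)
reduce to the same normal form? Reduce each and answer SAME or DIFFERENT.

Answer: DIFFERENT — A ⇓ λ.λ.0, B ⇓ λ.λ.1

Derivation:
Term A:
  start: (λ.λ.1 (λ.0)) ((λ.λ.λ.1) (λ.λ.0 1) (λ.0))
  step 1: λ.(λ.λ.λ.1) (λ.λ.0 1) (λ.0) (λ.0)
  step 2: λ.(λ.λ.1) (λ.0) (λ.0)
  step 3: λ.(λ.λ.0) (λ.0)
  step 4: λ.λ.0

Term B:
  start: (λ.λ.λ.(λ.2) 1) (λ.0)
  step 1: λ.λ.(λ.2) 1
  step 2: λ.λ.1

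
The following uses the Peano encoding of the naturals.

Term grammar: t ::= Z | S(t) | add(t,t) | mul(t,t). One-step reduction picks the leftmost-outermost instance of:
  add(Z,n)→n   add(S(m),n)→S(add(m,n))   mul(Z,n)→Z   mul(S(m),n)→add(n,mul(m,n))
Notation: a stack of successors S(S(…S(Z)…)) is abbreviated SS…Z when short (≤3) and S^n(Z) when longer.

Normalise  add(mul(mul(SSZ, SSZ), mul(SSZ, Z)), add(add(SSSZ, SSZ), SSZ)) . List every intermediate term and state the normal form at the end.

Answer: normal form = S^7(Z)  (in 49 steps)

Working:
  start: add(mul(mul(SSZ, SSZ), mul(SSZ, Z)), add(add(SSSZ, SSZ), SSZ))
  →1  add(mul(add(SSZ, mul(SZ, SSZ)), mul(SSZ, Z)), add(add(SSSZ, SSZ), SSZ))
  →2  add(mul(S(add(SZ, mul(SZ, SSZ))), mul(SSZ, Z)), add(add(SSSZ, SSZ), SSZ))
  →3  add(add(mul(SSZ, Z), mul(add(SZ, mul(SZ, SSZ)), mul(SSZ, Z))), add(add(SSSZ, SSZ), SSZ))
  →4  add(add(add(Z, mul(SZ, Z)), mul(add(SZ, mul(SZ, SSZ)), mul(SSZ, Z))), add(add(SSSZ, SSZ), SSZ))
  →5  add(add(mul(SZ, Z), mul(add(SZ, mul(SZ, SSZ)), mul(SSZ, Z))), add(add(SSSZ, SSZ), SSZ))
  →6  add(add(add(Z, mul(Z, Z)), mul(add(SZ, mul(SZ, SSZ)), mul(SSZ, Z))), add(add(SSSZ, SSZ), SSZ))
  →7  add(add(mul(Z, Z), mul(add(SZ, mul(SZ, SSZ)), mul(SSZ, Z))), add(add(SSSZ, SSZ), SSZ))
  →8  add(add(Z, mul(add(SZ, mul(SZ, SSZ)), mul(SSZ, Z))), add(add(SSSZ, SSZ), SSZ))
  →9  add(mul(add(SZ, mul(SZ, SSZ)), mul(SSZ, Z)), add(add(SSSZ, SSZ), SSZ))
  →10  add(mul(S(add(Z, mul(SZ, SSZ))), mul(SSZ, Z)), add(add(SSSZ, SSZ), SSZ))
  →11  add(add(mul(SSZ, Z), mul(add(Z, mul(SZ, SSZ)), mul(SSZ, Z))), add(add(SSSZ, SSZ), SSZ))
  →12  add(add(add(Z, mul(SZ, Z)), mul(add(Z, mul(SZ, SSZ)), mul(SSZ, Z))), add(add(SSSZ, SSZ), SSZ))
  →13  add(add(mul(SZ, Z), mul(add(Z, mul(SZ, SSZ)), mul(SSZ, Z))), add(add(SSSZ, SSZ), SSZ))
  →14  add(add(add(Z, mul(Z, Z)), mul(add(Z, mul(SZ, SSZ)), mul(SSZ, Z))), add(add(SSSZ, SSZ), SSZ))
  →15  add(add(mul(Z, Z), mul(add(Z, mul(SZ, SSZ)), mul(SSZ, Z))), add(add(SSSZ, SSZ), SSZ))
  →16  add(add(Z, mul(add(Z, mul(SZ, SSZ)), mul(SSZ, Z))), add(add(SSSZ, SSZ), SSZ))
  →17  add(mul(add(Z, mul(SZ, SSZ)), mul(SSZ, Z)), add(add(SSSZ, SSZ), SSZ))
  →18  add(mul(mul(SZ, SSZ), mul(SSZ, Z)), add(add(SSSZ, SSZ), SSZ))
  →19  add(mul(add(SSZ, mul(Z, SSZ)), mul(SSZ, Z)), add(add(SSSZ, SSZ), SSZ))
  →20  add(mul(S(add(SZ, mul(Z, SSZ))), mul(SSZ, Z)), add(add(SSSZ, SSZ), SSZ))
  →21  add(add(mul(SSZ, Z), mul(add(SZ, mul(Z, SSZ)), mul(SSZ, Z))), add(add(SSSZ, SSZ), SSZ))
  →22  add(add(add(Z, mul(SZ, Z)), mul(add(SZ, mul(Z, SSZ)), mul(SSZ, Z))), add(add(SSSZ, SSZ), SSZ))
  →23  add(add(mul(SZ, Z), mul(add(SZ, mul(Z, SSZ)), mul(SSZ, Z))), add(add(SSSZ, SSZ), SSZ))
  →24  add(add(add(Z, mul(Z, Z)), mul(add(SZ, mul(Z, SSZ)), mul(SSZ, Z))), add(add(SSSZ, SSZ), SSZ))
  →25  add(add(mul(Z, Z), mul(add(SZ, mul(Z, SSZ)), mul(SSZ, Z))), add(add(SSSZ, SSZ), SSZ))
  →26  add(add(Z, mul(add(SZ, mul(Z, SSZ)), mul(SSZ, Z))), add(add(SSSZ, SSZ), SSZ))
  →27  add(mul(add(SZ, mul(Z, SSZ)), mul(SSZ, Z)), add(add(SSSZ, SSZ), SSZ))
  →28  add(mul(S(add(Z, mul(Z, SSZ))), mul(SSZ, Z)), add(add(SSSZ, SSZ), SSZ))
  →29  add(add(mul(SSZ, Z), mul(add(Z, mul(Z, SSZ)), mul(SSZ, Z))), add(add(SSSZ, SSZ), SSZ))
  →30  add(add(add(Z, mul(SZ, Z)), mul(add(Z, mul(Z, SSZ)), mul(SSZ, Z))), add(add(SSSZ, SSZ), SSZ))
  →31  add(add(mul(SZ, Z), mul(add(Z, mul(Z, SSZ)), mul(SSZ, Z))), add(add(SSSZ, SSZ), SSZ))
  →32  add(add(add(Z, mul(Z, Z)), mul(add(Z, mul(Z, SSZ)), mul(SSZ, Z))), add(add(SSSZ, SSZ), SSZ))
  →33  add(add(mul(Z, Z), mul(add(Z, mul(Z, SSZ)), mul(SSZ, Z))), add(add(SSSZ, SSZ), SSZ))
  →34  add(add(Z, mul(add(Z, mul(Z, SSZ)), mul(SSZ, Z))), add(add(SSSZ, SSZ), SSZ))
  →35  add(mul(add(Z, mul(Z, SSZ)), mul(SSZ, Z)), add(add(SSSZ, SSZ), SSZ))
  →36  add(mul(mul(Z, SSZ), mul(SSZ, Z)), add(add(SSSZ, SSZ), SSZ))
  →37  add(mul(Z, mul(SSZ, Z)), add(add(SSSZ, SSZ), SSZ))
  →38  add(Z, add(add(SSSZ, SSZ), SSZ))
  →39  add(add(SSSZ, SSZ), SSZ)
  →40  add(S(add(SSZ, SSZ)), SSZ)
  →41  S(add(add(SSZ, SSZ), SSZ))
  →42  S(add(S(add(SZ, SSZ)), SSZ))
  →43  S(S(add(add(SZ, SSZ), SSZ)))
  →44  S(S(add(S(add(Z, SSZ)), SSZ)))
  →45  S(S(S(add(add(Z, SSZ), SSZ))))
  →46  S(S(S(add(SSZ, SSZ))))
  →47  S(S(S(S(add(SZ, SSZ)))))
  →48  S(S(S(S(S(add(Z, SSZ))))))
  →49  S^7(Z)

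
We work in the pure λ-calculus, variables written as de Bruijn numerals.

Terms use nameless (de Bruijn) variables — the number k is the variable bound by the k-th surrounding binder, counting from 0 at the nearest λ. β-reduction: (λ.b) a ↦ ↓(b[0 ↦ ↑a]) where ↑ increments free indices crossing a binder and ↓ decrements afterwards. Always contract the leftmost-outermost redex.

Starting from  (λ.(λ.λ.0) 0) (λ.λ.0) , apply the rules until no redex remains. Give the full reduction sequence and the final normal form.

  start: (λ.(λ.λ.0) 0) (λ.λ.0)
  [1] (λ.λ.0) (λ.λ.0)
  [2] λ.0

Answer: normal form = λ.0  (in 2 steps)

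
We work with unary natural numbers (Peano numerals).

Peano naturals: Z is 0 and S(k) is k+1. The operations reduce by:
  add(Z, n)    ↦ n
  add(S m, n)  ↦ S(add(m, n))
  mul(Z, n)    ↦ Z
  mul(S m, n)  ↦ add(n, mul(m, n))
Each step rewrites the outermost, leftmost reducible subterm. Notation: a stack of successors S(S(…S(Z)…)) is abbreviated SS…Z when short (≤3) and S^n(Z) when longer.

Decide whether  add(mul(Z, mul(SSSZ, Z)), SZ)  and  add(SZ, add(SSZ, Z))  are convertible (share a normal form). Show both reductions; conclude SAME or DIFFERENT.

Term A:
  start: add(mul(Z, mul(SSSZ, Z)), SZ)
  [1] add(Z, SZ)
  [2] SZ

Term B:
  start: add(SZ, add(SSZ, Z))
  [1] S(add(Z, add(SSZ, Z)))
  [2] S(add(SSZ, Z))
  [3] S(S(add(SZ, Z)))
  [4] S(S(S(add(Z, Z))))
  [5] SSSZ

Answer: DIFFERENT — A ⇓ SZ, B ⇓ SSSZ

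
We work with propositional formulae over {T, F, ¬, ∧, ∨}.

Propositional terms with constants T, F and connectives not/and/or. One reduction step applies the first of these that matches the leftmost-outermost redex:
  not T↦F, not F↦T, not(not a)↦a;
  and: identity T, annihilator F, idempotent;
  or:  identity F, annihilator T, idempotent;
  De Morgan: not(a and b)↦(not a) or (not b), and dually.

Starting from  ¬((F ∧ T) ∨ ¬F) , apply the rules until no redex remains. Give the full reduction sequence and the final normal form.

  start: ¬((F ∧ T) ∨ ¬F)
  →1  ¬(F ∧ T) ∧ ¬¬F
  →2  (¬F ∨ ¬T) ∧ ¬¬F
  →3  (T ∨ ¬T) ∧ ¬¬F
  →4  T ∧ ¬¬F
  →5  ¬¬F
  →6  F

Answer: normal form = F  (in 6 steps)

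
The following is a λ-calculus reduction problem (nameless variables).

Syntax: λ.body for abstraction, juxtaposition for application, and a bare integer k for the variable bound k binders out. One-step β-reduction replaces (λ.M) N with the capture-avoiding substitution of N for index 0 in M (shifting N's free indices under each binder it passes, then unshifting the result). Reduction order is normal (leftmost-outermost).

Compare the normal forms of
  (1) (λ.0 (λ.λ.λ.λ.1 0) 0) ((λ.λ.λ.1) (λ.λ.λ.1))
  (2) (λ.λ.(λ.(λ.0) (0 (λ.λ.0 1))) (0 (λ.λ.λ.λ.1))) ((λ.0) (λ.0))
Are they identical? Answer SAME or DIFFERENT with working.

Answer: DIFFERENT — A ⇓ λ.λ.λ.λ.1 0, B ⇓ λ.0 (λ.λ.λ.λ.1) (λ.λ.0 1)

Working:
Term A:
  start: (λ.0 (λ.λ.λ.λ.1 0) 0) ((λ.λ.λ.1) (λ.λ.λ.1))
  step 1: (λ.λ.λ.1) (λ.λ.λ.1) (λ.λ.λ.λ.1 0) ((λ.λ.λ.1) (λ.λ.λ.1))
  step 2: (λ.λ.1) (λ.λ.λ.λ.1 0) ((λ.λ.λ.1) (λ.λ.λ.1))
  step 3: (λ.λ.λ.λ.λ.1 0) ((λ.λ.λ.1) (λ.λ.λ.1))
  step 4: λ.λ.λ.λ.1 0

Term B:
  start: (λ.λ.(λ.(λ.0) (0 (λ.λ.0 1))) (0 (λ.λ.λ.λ.1))) ((λ.0) (λ.0))
  step 1: λ.(λ.(λ.0) (0 (λ.λ.0 1))) (0 (λ.λ.λ.λ.1))
  step 2: λ.(λ.0) (0 (λ.λ.λ.λ.1) (λ.λ.0 1))
  step 3: λ.0 (λ.λ.λ.λ.1) (λ.λ.0 1)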